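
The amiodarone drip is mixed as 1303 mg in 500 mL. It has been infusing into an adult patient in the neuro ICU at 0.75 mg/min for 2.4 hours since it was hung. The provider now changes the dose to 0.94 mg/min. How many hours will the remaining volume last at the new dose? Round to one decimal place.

21.2 hours

Initial rate:
0.75 mg/min × 60 min/hr = 45 mg/hr
Concentration = 1303 mg ÷ 500 mL = 2.606 mg/mL
Rate = 45 mg/hr ÷ 2.606 mg/mL = 17.26784 mL/hr
Volume infused so far = 17.26784 mL/hr × 2.4 hr = 41.44282 mL
Volume remaining = 500 − 41.44282 = 458.5572 mL
New rate:
0.94 mg/min × 60 min/hr = 56.4 mg/hr
Rate = 56.4 mg/hr ÷ 2.606 mg/mL = 21.64236 mL/hr
Time remaining = 458.5572 mL ÷ 21.64236 mL/hr = 21.18794 hr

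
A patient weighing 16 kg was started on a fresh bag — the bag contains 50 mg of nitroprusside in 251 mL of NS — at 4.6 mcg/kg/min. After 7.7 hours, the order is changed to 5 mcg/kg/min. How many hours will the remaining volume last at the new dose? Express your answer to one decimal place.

Initial rate:
Dose = 4.6 mcg/kg/min × 16 kg = 73.6 mcg/min
73.6 mcg/min × 60 min/hr = 4416 mcg/hr
Concentration = 50 mg ÷ 251 mL = 0.1992032 mg/mL = 199.2032 mcg/mL
Rate = 4416 mcg/hr ÷ 199.2032 mcg/mL = 22.16832 mL/hr
Volume infused so far = 22.16832 mL/hr × 7.7 hr = 170.6961 mL
Volume remaining = 251 − 170.6961 = 80.30394 mL
New rate:
Dose = 5 mcg/kg/min × 16 kg = 80 mcg/min
80 mcg/min × 60 min/hr = 4800 mcg/hr
Rate = 4800 mcg/hr ÷ 199.2032 mcg/mL = 24.096 mL/hr
Time remaining = 80.30394 mL ÷ 24.096 mL/hr = 3.332667 hr

3.3 hours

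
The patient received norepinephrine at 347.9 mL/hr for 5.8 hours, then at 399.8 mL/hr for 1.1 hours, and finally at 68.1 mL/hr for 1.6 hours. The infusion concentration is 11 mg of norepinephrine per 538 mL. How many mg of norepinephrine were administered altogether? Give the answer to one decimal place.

52.5 mg

Concentration = 11 mg ÷ 538 mL = 0.0204461 mg/mL
Stage 1: 347.9 mL/hr × 5.8 hr = 2017.82 mL → 2017.82 mL × 0.0204461 mg/mL = 41.25654 mg
Stage 2: 399.8 mL/hr × 1.1 hr = 439.78 mL → 439.78 mL × 0.0204461 mg/mL = 8.991784 mg
Stage 3: 68.1 mL/hr × 1.6 hr = 108.96 mL → 108.96 mL × 0.0204461 mg/mL = 2.227807 mg
Total = 41.25654 + 8.991784 + 2.227807 = 52.47613 mg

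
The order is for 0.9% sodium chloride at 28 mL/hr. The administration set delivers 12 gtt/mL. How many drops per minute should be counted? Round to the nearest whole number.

6 gtt/min

28 mL/hr ÷ 60 min/hr = 0.4666667 mL/min
0.4666667 mL/min × 12 gtt/mL = 5.6 gtt/min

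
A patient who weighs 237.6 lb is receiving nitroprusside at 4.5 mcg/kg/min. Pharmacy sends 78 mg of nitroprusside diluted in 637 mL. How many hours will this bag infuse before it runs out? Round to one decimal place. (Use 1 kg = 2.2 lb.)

Weight = 237.6 lb ÷ 2.2 lb/kg = 108 kg
Dose = 4.5 mcg/kg/min × 108 kg = 486 mcg/min
486 mcg/min × 60 min/hr = 29160 mcg/hr
Concentration = 78 mg ÷ 637 mL = 0.122449 mg/mL = 122.449 mcg/mL
Rate = 29160 mcg/hr ÷ 122.449 mcg/mL = 238.14 mL/hr
Duration = 637 mL ÷ 238.14 mL/hr = 2.674897 hr

2.7 hours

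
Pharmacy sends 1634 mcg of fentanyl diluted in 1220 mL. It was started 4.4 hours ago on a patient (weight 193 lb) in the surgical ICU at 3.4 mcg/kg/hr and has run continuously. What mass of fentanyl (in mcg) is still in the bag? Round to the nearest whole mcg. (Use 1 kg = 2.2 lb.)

322 mcg

Weight = 193 lb ÷ 2.2 lb/kg = 87.72727 kg
Dose = 3.4 mcg/kg/hr × 87.72727 kg = 298.2727 mcg/hr
Concentration = 1634 mcg ÷ 1220 mL = 1.339344 mcg/mL
Rate = 298.2727 mcg/hr ÷ 1.339344 mcg/mL = 222.7006 mL/hr
Volume infused = 222.7006 mL/hr × 4.4 hr = 979.8825 mL
Volume remaining = 1220 − 979.8825 = 240.1175 mL
Drug remaining = 240.1175 mL × 1.339344 mcg/mL = 321.6 mcg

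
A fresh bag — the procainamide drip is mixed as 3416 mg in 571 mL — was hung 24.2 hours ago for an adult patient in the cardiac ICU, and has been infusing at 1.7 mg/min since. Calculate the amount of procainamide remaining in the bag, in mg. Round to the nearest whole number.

948 mg

1.7 mg/min × 60 min/hr = 102 mg/hr
Concentration = 3416 mg ÷ 571 mL = 5.982487 mg/mL
Rate = 102 mg/hr ÷ 5.982487 mg/mL = 17.04977 mL/hr
Volume infused = 17.04977 mL/hr × 24.2 hr = 412.6043 mL
Volume remaining = 571 − 412.6043 = 158.3957 mL
Drug remaining = 158.3957 mL × 5.982487 mg/mL = 947.6 mg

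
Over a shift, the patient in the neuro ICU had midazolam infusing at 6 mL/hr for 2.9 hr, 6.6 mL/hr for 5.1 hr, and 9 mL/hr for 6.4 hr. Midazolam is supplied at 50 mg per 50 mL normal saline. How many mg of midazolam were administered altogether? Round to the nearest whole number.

109 mg

Concentration = 50 mg ÷ 50 mL = 1 mg/mL
Stage 1: 6 mL/hr × 2.9 hr = 17.4 mL → 17.4 mL × 1 mg/mL = 17.4 mg
Stage 2: 6.6 mL/hr × 5.1 hr = 33.66 mL → 33.66 mL × 1 mg/mL = 33.66 mg
Stage 3: 9 mL/hr × 6.4 hr = 57.6 mL → 57.6 mL × 1 mg/mL = 57.6 mg
Total = 17.4 + 33.66 + 57.6 = 108.66 mg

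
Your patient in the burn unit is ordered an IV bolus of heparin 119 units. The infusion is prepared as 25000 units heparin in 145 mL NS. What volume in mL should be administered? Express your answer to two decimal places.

0.69 mL

Concentration = 25000 units ÷ 145 mL = 172.4138 units/mL
Volume = 119 units ÷ 172.4138 units/mL = 0.6902 mL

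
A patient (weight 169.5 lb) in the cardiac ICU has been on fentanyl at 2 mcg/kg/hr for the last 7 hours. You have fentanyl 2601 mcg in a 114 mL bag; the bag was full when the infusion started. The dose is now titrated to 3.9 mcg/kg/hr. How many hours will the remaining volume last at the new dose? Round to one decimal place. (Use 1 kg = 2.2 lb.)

5.1 hours

Initial rate:
Weight = 169.5 lb ÷ 2.2 lb/kg = 77.04545 kg
Dose = 2 mcg/kg/hr × 77.04545 kg = 154.0909 mcg/hr
Concentration = 2601 mcg ÷ 114 mL = 22.81579 mcg/mL
Rate = 154.0909 mcg/hr ÷ 22.81579 mcg/mL = 6.753696 mL/hr
Volume infused so far = 6.753696 mL/hr × 7 hr = 47.27587 mL
Volume remaining = 114 − 47.27587 = 66.72413 mL
New rate:
Dose = 3.9 mcg/kg/hr × 77.04545 kg = 300.4773 mcg/hr
Rate = 300.4773 mcg/hr ÷ 22.81579 mcg/mL = 13.16971 mL/hr
Time remaining = 66.72413 mL ÷ 13.16971 mL/hr = 5.066485 hr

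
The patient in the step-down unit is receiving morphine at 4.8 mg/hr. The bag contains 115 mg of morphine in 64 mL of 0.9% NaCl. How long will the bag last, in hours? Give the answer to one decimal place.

Concentration = 115 mg ÷ 64 mL = 1.796875 mg/mL
Rate = 4.8 mg/hr ÷ 1.796875 mg/mL = 2.671304 mL/hr
Duration = 64 mL ÷ 2.671304 mL/hr = 23.95833 hr

24.0 hours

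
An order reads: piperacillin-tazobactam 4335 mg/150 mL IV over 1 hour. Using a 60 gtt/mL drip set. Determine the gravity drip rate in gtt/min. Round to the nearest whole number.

150 mL ÷ (1 hr × 60 = 60 min) = 2.5 mL/min
2.5 mL/min × 60 gtt/mL = 150 gtt/min

150 gtt/min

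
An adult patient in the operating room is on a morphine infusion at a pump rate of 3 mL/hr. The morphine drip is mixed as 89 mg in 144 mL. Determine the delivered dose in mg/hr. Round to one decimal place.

Concentration = 89 mg ÷ 144 mL = 0.6180556 mg/mL
Drug rate = 3 mL/hr × 0.6180556 mg/mL = 1.854167 mg/hr

1.9 mg/hr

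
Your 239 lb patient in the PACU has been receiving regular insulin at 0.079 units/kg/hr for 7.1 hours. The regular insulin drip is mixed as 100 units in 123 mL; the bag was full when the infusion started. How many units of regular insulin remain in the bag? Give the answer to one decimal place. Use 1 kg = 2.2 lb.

Weight = 239 lb ÷ 2.2 lb/kg = 108.6364 kg
Dose = 0.079 units/kg/hr × 108.6364 kg = 8.582273 units/hr
Concentration = 100 units ÷ 123 mL = 0.8130081 units/mL
Rate = 8.582273 units/hr ÷ 0.8130081 units/mL = 10.5562 mL/hr
Volume infused = 10.5562 mL/hr × 7.1 hr = 74.94899 mL
Volume remaining = 123 − 74.94899 = 48.05101 mL
Drug remaining = 48.05101 mL × 0.8130081 units/mL = 39.06586 units

39.1 units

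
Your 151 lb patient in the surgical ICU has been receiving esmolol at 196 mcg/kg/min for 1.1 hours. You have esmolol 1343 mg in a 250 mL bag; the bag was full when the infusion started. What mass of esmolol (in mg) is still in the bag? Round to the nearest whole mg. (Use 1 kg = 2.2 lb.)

455 mg

Weight = 151 lb ÷ 2.2 lb/kg = 68.63636 kg
Dose = 196 mcg/kg/min × 68.63636 kg = 13452.73 mcg/min
13452.73 mcg/min × 60 min/hr = 807163.6 mcg/hr
Concentration = 1343 mg ÷ 250 mL = 5.372 mg/mL = 5372 mcg/mL
Rate = 807163.6 mcg/hr ÷ 5372 mcg/mL = 150.2538 mL/hr
Volume infused = 150.2538 mL/hr × 1.1 hr = 165.2792 mL
Volume remaining = 250 − 165.2792 = 84.72077 mL
Drug remaining = 84.72077 mL × 5372 mcg/mL = 455120 mcg = 455.12 mg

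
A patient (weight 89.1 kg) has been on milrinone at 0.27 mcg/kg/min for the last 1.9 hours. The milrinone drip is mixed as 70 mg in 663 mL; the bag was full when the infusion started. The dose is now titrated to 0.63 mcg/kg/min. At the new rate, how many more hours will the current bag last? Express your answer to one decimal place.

Initial rate:
Dose = 0.27 mcg/kg/min × 89.1 kg = 24.057 mcg/min
24.057 mcg/min × 60 min/hr = 1443.42 mcg/hr
Concentration = 70 mg ÷ 663 mL = 0.1055807 mg/mL = 105.5807 mcg/mL
Rate = 1443.42 mcg/hr ÷ 105.5807 mcg/mL = 13.67125 mL/hr
Volume infused so far = 13.67125 mL/hr × 1.9 hr = 25.97537 mL
Volume remaining = 663 − 25.97537 = 637.0246 mL
New rate:
Dose = 0.63 mcg/kg/min × 89.1 kg = 56.133 mcg/min
56.133 mcg/min × 60 min/hr = 3367.98 mcg/hr
Rate = 3367.98 mcg/hr ÷ 105.5807 mcg/mL = 31.89958 mL/hr
Time remaining = 637.0246 mL ÷ 31.89958 mL/hr = 19.96969 hr

20.0 hours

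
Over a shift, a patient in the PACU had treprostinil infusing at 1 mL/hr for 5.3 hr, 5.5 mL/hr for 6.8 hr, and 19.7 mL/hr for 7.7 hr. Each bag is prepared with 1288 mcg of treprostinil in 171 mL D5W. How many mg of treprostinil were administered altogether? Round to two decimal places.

1.46 mg

Concentration = 1288 mcg ÷ 171 mL = 7.532164 mcg/mL
Stage 1: 1 mL/hr × 5.3 hr = 5.3 mL → 5.3 mL × 7.532164 mcg/mL = 39.92047 mcg
Stage 2: 5.5 mL/hr × 6.8 hr = 37.4 mL → 37.4 mL × 7.532164 mcg/mL = 281.7029 mcg
Stage 3: 19.7 mL/hr × 7.7 hr = 151.69 mL → 151.69 mL × 7.532164 mcg/mL = 1142.554 mcg
Total = 39.92047 + 281.7029 + 1142.554 = 1464.177 mcg = 1.464177 mg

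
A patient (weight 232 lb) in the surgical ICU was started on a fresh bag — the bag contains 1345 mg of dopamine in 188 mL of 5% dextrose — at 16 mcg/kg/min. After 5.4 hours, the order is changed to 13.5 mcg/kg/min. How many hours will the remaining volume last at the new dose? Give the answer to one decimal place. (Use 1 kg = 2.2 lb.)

Initial rate:
Weight = 232 lb ÷ 2.2 lb/kg = 105.4545 kg
Dose = 16 mcg/kg/min × 105.4545 kg = 1687.273 mcg/min
1687.273 mcg/min × 60 min/hr = 101236.4 mcg/hr
Concentration = 1345 mg ÷ 188 mL = 7.154255 mg/mL = 7154.255 mcg/mL
Rate = 101236.4 mcg/hr ÷ 7154.255 mcg/mL = 14.15051 mL/hr
Volume infused so far = 14.15051 mL/hr × 5.4 hr = 76.41276 mL
Volume remaining = 188 − 76.41276 = 111.5872 mL
New rate:
Dose = 13.5 mcg/kg/min × 105.4545 kg = 1423.636 mcg/min
1423.636 mcg/min × 60 min/hr = 85418.18 mcg/hr
Rate = 85418.18 mcg/hr ÷ 7154.255 mcg/mL = 11.93949 mL/hr
Time remaining = 111.5872 mL ÷ 11.93949 mL/hr = 9.346062 hr

9.3 hours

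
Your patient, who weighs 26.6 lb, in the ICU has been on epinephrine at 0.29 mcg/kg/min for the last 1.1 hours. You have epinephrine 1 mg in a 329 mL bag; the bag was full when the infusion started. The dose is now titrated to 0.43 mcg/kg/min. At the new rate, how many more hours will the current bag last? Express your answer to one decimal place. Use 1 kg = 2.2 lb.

Initial rate:
Weight = 26.6 lb ÷ 2.2 lb/kg = 12.09091 kg
Dose = 0.29 mcg/kg/min × 12.09091 kg = 3.506364 mcg/min
3.506364 mcg/min × 60 min/hr = 210.3818 mcg/hr
Concentration = 1 mg ÷ 329 mL = 0.003039514 mg/mL = 3.039514 mcg/mL
Rate = 210.3818 mcg/hr ÷ 3.039514 mcg/mL = 69.21562 mL/hr
Volume infused so far = 69.21562 mL/hr × 1.1 hr = 76.13718 mL
Volume remaining = 329 − 76.13718 = 252.8628 mL
New rate:
Dose = 0.43 mcg/kg/min × 12.09091 kg = 5.199091 mcg/min
5.199091 mcg/min × 60 min/hr = 311.9455 mcg/hr
Rate = 311.9455 mcg/hr ÷ 3.039514 mcg/mL = 102.6301 mL/hr
Time remaining = 252.8628 mL ÷ 102.6301 mL/hr = 2.463828 hr

2.5 hours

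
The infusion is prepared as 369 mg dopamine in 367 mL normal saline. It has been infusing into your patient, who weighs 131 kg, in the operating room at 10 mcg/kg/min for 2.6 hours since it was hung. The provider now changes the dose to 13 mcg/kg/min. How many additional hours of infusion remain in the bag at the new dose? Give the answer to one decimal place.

1.6 hours

Initial rate:
Dose = 10 mcg/kg/min × 131 kg = 1310 mcg/min
1310 mcg/min × 60 min/hr = 78600 mcg/hr
Concentration = 369 mg ÷ 367 mL = 1.00545 mg/mL = 1005.45 mcg/mL
Rate = 78600 mcg/hr ÷ 1005.45 mcg/mL = 78.17398 mL/hr
Volume infused so far = 78.17398 mL/hr × 2.6 hr = 203.2524 mL
Volume remaining = 367 − 203.2524 = 163.7476 mL
New rate:
Dose = 13 mcg/kg/min × 131 kg = 1703 mcg/min
1703 mcg/min × 60 min/hr = 102180 mcg/hr
Rate = 102180 mcg/hr ÷ 1005.45 mcg/mL = 101.6262 mL/hr
Time remaining = 163.7476 mL ÷ 101.6262 mL/hr = 1.611274 hr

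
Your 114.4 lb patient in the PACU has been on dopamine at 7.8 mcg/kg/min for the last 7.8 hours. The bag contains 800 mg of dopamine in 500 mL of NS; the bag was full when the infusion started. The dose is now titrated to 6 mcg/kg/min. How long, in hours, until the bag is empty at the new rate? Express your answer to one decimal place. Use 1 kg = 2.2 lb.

32.6 hours

Initial rate:
Weight = 114.4 lb ÷ 2.2 lb/kg = 52 kg
Dose = 7.8 mcg/kg/min × 52 kg = 405.6 mcg/min
405.6 mcg/min × 60 min/hr = 24336 mcg/hr
Concentration = 800 mg ÷ 500 mL = 1.6 mg/mL = 1600 mcg/mL
Rate = 24336 mcg/hr ÷ 1600 mcg/mL = 15.21 mL/hr
Volume infused so far = 15.21 mL/hr × 7.8 hr = 118.638 mL
Volume remaining = 500 − 118.638 = 381.362 mL
New rate:
Dose = 6 mcg/kg/min × 52 kg = 312 mcg/min
312 mcg/min × 60 min/hr = 18720 mcg/hr
Rate = 18720 mcg/hr ÷ 1600 mcg/mL = 11.7 mL/hr
Time remaining = 381.362 mL ÷ 11.7 mL/hr = 32.59504 hr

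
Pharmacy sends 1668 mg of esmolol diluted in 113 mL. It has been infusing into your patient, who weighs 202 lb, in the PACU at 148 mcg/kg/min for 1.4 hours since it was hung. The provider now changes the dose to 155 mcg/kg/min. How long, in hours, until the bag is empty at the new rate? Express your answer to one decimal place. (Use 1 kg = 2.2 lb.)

0.6 hours

Initial rate:
Weight = 202 lb ÷ 2.2 lb/kg = 91.81818 kg
Dose = 148 mcg/kg/min × 91.81818 kg = 13589.09 mcg/min
13589.09 mcg/min × 60 min/hr = 815345.5 mcg/hr
Concentration = 1668 mg ÷ 113 mL = 14.76106 mg/mL = 14761.06 mcg/mL
Rate = 815345.5 mcg/hr ÷ 14761.06 mcg/mL = 55.23623 mL/hr
Volume infused so far = 55.23623 mL/hr × 1.4 hr = 77.33073 mL
Volume remaining = 113 − 77.33073 = 35.66927 mL
New rate:
Dose = 155 mcg/kg/min × 91.81818 kg = 14231.82 mcg/min
14231.82 mcg/min × 60 min/hr = 853909.1 mcg/hr
Rate = 853909.1 mcg/hr ÷ 14761.06 mcg/mL = 57.84876 mL/hr
Time remaining = 35.66927 mL ÷ 57.84876 mL/hr = 0.6165953 hr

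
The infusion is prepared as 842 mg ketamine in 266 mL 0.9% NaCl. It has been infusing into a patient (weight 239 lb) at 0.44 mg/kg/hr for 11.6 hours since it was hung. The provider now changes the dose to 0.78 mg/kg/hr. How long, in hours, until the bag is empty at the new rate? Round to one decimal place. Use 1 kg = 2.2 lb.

Initial rate:
Weight = 239 lb ÷ 2.2 lb/kg = 108.6364 kg
Dose = 0.44 mg/kg/hr × 108.6364 kg = 47.8 mg/hr
Concentration = 842 mg ÷ 266 mL = 3.165414 mg/mL
Rate = 47.8 mg/hr ÷ 3.165414 mg/mL = 15.10071 mL/hr
Volume infused so far = 15.10071 mL/hr × 11.6 hr = 175.1683 mL
Volume remaining = 266 − 175.1683 = 90.83173 mL
New rate:
Dose = 0.78 mg/kg/hr × 108.6364 kg = 84.73636 mg/hr
Rate = 84.73636 mg/hr ÷ 3.165414 mg/mL = 26.76945 mL/hr
Time remaining = 90.83173 mL ÷ 26.76945 mL/hr = 3.393112 hr

3.4 hours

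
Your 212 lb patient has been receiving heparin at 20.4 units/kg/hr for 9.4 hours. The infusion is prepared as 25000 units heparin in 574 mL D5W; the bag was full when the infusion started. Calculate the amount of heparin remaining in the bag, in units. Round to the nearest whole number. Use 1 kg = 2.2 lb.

6521 units

Weight = 212 lb ÷ 2.2 lb/kg = 96.36364 kg
Dose = 20.4 units/kg/hr × 96.36364 kg = 1965.818 units/hr
Concentration = 25000 units ÷ 574 mL = 43.55401 units/mL
Rate = 1965.818 units/hr ÷ 43.55401 units/mL = 45.13519 mL/hr
Volume infused = 45.13519 mL/hr × 9.4 hr = 424.2707 mL
Volume remaining = 574 − 424.2707 = 149.7293 mL
Drug remaining = 149.7293 mL × 43.55401 units/mL = 6521.309 units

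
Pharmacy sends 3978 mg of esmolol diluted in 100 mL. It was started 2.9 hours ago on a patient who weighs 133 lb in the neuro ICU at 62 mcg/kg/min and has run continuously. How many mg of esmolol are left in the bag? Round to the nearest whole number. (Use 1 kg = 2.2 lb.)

Weight = 133 lb ÷ 2.2 lb/kg = 60.45455 kg
Dose = 62 mcg/kg/min × 60.45455 kg = 3748.182 mcg/min
3748.182 mcg/min × 60 min/hr = 224890.9 mcg/hr
Concentration = 3978 mg ÷ 100 mL = 39.78 mg/mL = 39780 mcg/mL
Rate = 224890.9 mcg/hr ÷ 39780 mcg/mL = 5.653366 mL/hr
Volume infused = 5.653366 mL/hr × 2.9 hr = 16.39476 mL
Volume remaining = 100 − 16.39476 = 83.60524 mL
Drug remaining = 83.60524 mL × 39780 mcg/mL = 3325816 mcg = 3325.816 mg

3326 mg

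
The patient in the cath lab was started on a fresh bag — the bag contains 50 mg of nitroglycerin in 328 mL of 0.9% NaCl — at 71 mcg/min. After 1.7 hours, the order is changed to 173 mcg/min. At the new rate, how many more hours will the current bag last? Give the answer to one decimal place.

4.1 hours

Initial rate:
71 mcg/min × 60 min/hr = 4260 mcg/hr
Concentration = 50 mg ÷ 328 mL = 0.152439 mg/mL = 152.439 mcg/mL
Rate = 4260 mcg/hr ÷ 152.439 mcg/mL = 27.9456 mL/hr
Volume infused so far = 27.9456 mL/hr × 1.7 hr = 47.50752 mL
Volume remaining = 328 − 47.50752 = 280.4925 mL
New rate:
173 mcg/min × 60 min/hr = 10380 mcg/hr
Rate = 10380 mcg/hr ÷ 152.439 mcg/mL = 68.0928 mL/hr
Time remaining = 280.4925 mL ÷ 68.0928 mL/hr = 4.119268 hr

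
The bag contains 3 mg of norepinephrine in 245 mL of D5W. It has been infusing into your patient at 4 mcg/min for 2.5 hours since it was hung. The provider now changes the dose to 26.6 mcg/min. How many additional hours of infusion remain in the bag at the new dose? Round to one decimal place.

Initial rate:
4 mcg/min × 60 min/hr = 240 mcg/hr
Concentration = 3 mg ÷ 245 mL = 0.0122449 mg/mL = 12.2449 mcg/mL
Rate = 240 mcg/hr ÷ 12.2449 mcg/mL = 19.6 mL/hr
Volume infused so far = 19.6 mL/hr × 2.5 hr = 49 mL
Volume remaining = 245 − 49 = 196 mL
New rate:
26.6 mcg/min × 60 min/hr = 1596 mcg/hr
Rate = 1596 mcg/hr ÷ 12.2449 mcg/mL = 130.34 mL/hr
Time remaining = 196 mL ÷ 130.34 mL/hr = 1.503759 hr

1.5 hours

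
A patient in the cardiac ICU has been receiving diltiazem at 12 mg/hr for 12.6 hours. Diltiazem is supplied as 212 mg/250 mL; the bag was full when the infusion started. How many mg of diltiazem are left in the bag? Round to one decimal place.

60.8 mg

Concentration = 212 mg ÷ 250 mL = 0.848 mg/mL
Rate = 12 mg/hr ÷ 0.848 mg/mL = 14.15094 mL/hr
Volume infused = 14.15094 mL/hr × 12.6 hr = 178.3019 mL
Volume remaining = 250 − 178.3019 = 71.69811 mL
Drug remaining = 71.69811 mL × 0.848 mg/mL = 60.8 mg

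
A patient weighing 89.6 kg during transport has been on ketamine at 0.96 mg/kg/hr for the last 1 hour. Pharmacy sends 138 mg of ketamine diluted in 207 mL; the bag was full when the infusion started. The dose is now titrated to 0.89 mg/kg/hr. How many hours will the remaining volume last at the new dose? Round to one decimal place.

Initial rate:
Dose = 0.96 mg/kg/hr × 89.6 kg = 86.016 mg/hr
Concentration = 138 mg ÷ 207 mL = 0.6666667 mg/mL
Rate = 86.016 mg/hr ÷ 0.6666667 mg/mL = 129.024 mL/hr
Volume infused so far = 129.024 mL/hr × 1 hr = 129.024 mL
Volume remaining = 207 − 129.024 = 77.976 mL
New rate:
Dose = 0.89 mg/kg/hr × 89.6 kg = 79.744 mg/hr
Rate = 79.744 mg/hr ÷ 0.6666667 mg/mL = 119.616 mL/hr
Time remaining = 77.976 mL ÷ 119.616 mL/hr = 0.651886 hr

0.7 hours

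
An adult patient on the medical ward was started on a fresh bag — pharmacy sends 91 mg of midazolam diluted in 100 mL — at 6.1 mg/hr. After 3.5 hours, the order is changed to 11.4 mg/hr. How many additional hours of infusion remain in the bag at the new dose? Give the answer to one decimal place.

6.1 hours

Initial rate:
Concentration = 91 mg ÷ 100 mL = 0.91 mg/mL
Rate = 6.1 mg/hr ÷ 0.91 mg/mL = 6.703297 mL/hr
Volume infused so far = 6.703297 mL/hr × 3.5 hr = 23.46154 mL
Volume remaining = 100 − 23.46154 = 76.53846 mL
New rate:
Rate = 11.4 mg/hr ÷ 0.91 mg/mL = 12.52747 mL/hr
Time remaining = 76.53846 mL ÷ 12.52747 mL/hr = 6.109649 hr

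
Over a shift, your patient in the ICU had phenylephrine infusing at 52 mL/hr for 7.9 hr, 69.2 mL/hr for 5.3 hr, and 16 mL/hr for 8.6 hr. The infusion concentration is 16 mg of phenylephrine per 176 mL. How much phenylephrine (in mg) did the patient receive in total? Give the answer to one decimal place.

Concentration = 16 mg ÷ 176 mL = 0.09090909 mg/mL
Stage 1: 52 mL/hr × 7.9 hr = 410.8 mL → 410.8 mL × 0.09090909 mg/mL = 37.34545 mg
Stage 2: 69.2 mL/hr × 5.3 hr = 366.76 mL → 366.76 mL × 0.09090909 mg/mL = 33.34182 mg
Stage 3: 16 mL/hr × 8.6 hr = 137.6 mL → 137.6 mL × 0.09090909 mg/mL = 12.50909 mg
Total = 37.34545 + 33.34182 + 12.50909 = 83.19636 mg

83.2 mg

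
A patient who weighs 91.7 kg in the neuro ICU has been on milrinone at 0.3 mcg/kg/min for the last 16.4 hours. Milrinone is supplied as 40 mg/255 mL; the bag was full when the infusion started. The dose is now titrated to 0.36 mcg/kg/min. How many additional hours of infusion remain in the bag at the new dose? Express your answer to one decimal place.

6.5 hours

Initial rate:
Dose = 0.3 mcg/kg/min × 91.7 kg = 27.51 mcg/min
27.51 mcg/min × 60 min/hr = 1650.6 mcg/hr
Concentration = 40 mg ÷ 255 mL = 0.1568627 mg/mL = 156.8627 mcg/mL
Rate = 1650.6 mcg/hr ÷ 156.8627 mcg/mL = 10.52257 mL/hr
Volume infused so far = 10.52257 mL/hr × 16.4 hr = 172.5702 mL
Volume remaining = 255 − 172.5702 = 82.42977 mL
New rate:
Dose = 0.36 mcg/kg/min × 91.7 kg = 33.012 mcg/min
33.012 mcg/min × 60 min/hr = 1980.72 mcg/hr
Rate = 1980.72 mcg/hr ÷ 156.8627 mcg/mL = 12.62709 mL/hr
Time remaining = 82.42977 mL ÷ 12.62709 mL/hr = 6.52801 hr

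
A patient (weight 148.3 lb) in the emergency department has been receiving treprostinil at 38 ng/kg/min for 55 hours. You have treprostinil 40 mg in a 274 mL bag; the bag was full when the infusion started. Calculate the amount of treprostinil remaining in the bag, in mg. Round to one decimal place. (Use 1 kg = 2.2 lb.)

Weight = 148.3 lb ÷ 2.2 lb/kg = 67.40909 kg
Dose = 38 ng/kg/min × 67.40909 kg = 2561.545 ng/min
2561.545 ng/min × 60 min/hr = 153692.7 ng/hr
Concentration = 40 mg ÷ 274 mL = 0.1459854 mg/mL = 145985.4 ng/mL
Rate = 153692.7 ng/hr ÷ 145985.4 ng/mL = 1.052795 mL/hr
Volume infused = 1.052795 mL/hr × 55 hr = 57.90373 mL
Volume remaining = 274 − 57.90373 = 216.0963 mL
Drug remaining = 216.0963 mL × 145985.4 ng/mL = 31546900 ng = 31.5469 mg

31.5 mg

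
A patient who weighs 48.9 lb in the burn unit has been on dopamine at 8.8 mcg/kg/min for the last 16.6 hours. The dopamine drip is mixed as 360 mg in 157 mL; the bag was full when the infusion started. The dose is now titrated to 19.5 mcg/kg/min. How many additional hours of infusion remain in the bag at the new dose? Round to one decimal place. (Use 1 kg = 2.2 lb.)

Initial rate:
Weight = 48.9 lb ÷ 2.2 lb/kg = 22.22727 kg
Dose = 8.8 mcg/kg/min × 22.22727 kg = 195.6 mcg/min
195.6 mcg/min × 60 min/hr = 11736 mcg/hr
Concentration = 360 mg ÷ 157 mL = 2.292994 mg/mL = 2292.994 mcg/mL
Rate = 11736 mcg/hr ÷ 2292.994 mcg/mL = 5.1182 mL/hr
Volume infused so far = 5.1182 mL/hr × 16.6 hr = 84.96212 mL
Volume remaining = 157 − 84.96212 = 72.03788 mL
New rate:
Dose = 19.5 mcg/kg/min × 22.22727 kg = 433.4318 mcg/min
433.4318 mcg/min × 60 min/hr = 26005.91 mcg/hr
Rate = 26005.91 mcg/hr ÷ 2292.994 mcg/mL = 11.34147 mL/hr
Time remaining = 72.03788 mL ÷ 11.34147 mL/hr = 6.351726 hr

6.4 hours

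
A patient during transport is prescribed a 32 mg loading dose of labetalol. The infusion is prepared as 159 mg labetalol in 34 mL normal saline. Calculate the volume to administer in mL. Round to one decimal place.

Concentration = 159 mg ÷ 34 mL = 4.676471 mg/mL
Volume = 32 mg ÷ 4.676471 mg/mL = 6.842767 mL

6.8 mL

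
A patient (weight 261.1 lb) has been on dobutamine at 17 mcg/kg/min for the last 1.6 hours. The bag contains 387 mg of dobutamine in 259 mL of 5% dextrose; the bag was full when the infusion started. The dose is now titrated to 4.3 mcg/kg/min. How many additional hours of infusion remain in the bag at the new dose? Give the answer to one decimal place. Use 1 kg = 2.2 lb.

6.3 hours

Initial rate:
Weight = 261.1 lb ÷ 2.2 lb/kg = 118.6818 kg
Dose = 17 mcg/kg/min × 118.6818 kg = 2017.591 mcg/min
2017.591 mcg/min × 60 min/hr = 121055.5 mcg/hr
Concentration = 387 mg ÷ 259 mL = 1.494208 mg/mL = 1494.208 mcg/mL
Rate = 121055.5 mcg/hr ÷ 1494.208 mcg/mL = 81.01644 mL/hr
Volume infused so far = 81.01644 mL/hr × 1.6 hr = 129.6263 mL
Volume remaining = 259 − 129.6263 = 129.3737 mL
New rate:
Dose = 4.3 mcg/kg/min × 118.6818 kg = 510.3318 mcg/min
510.3318 mcg/min × 60 min/hr = 30619.91 mcg/hr
Rate = 30619.91 mcg/hr ÷ 1494.208 mcg/mL = 20.49239 mL/hr
Time remaining = 129.3737 mL ÷ 20.49239 mL/hr = 6.313254 hr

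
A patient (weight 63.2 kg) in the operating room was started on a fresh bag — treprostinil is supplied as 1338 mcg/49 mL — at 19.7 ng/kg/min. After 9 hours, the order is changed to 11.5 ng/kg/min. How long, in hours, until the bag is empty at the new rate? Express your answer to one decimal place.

Initial rate:
Dose = 19.7 ng/kg/min × 63.2 kg = 1245.04 ng/min
1245.04 ng/min × 60 min/hr = 74702.4 ng/hr
Concentration = 1338 mcg ÷ 49 mL = 27.30612 mcg/mL = 27306.12 ng/mL
Rate = 74702.4 ng/hr ÷ 27306.12 ng/mL = 2.735738 mL/hr
Volume infused so far = 2.735738 mL/hr × 9 hr = 24.62164 mL
Volume remaining = 49 − 24.62164 = 24.37836 mL
New rate:
Dose = 11.5 ng/kg/min × 63.2 kg = 726.8 ng/min
726.8 ng/min × 60 min/hr = 43608 ng/hr
Rate = 43608 ng/hr ÷ 27306.12 ng/mL = 1.597004 mL/hr
Time remaining = 24.37836 mL ÷ 1.597004 mL/hr = 15.26505 hr

15.3 hours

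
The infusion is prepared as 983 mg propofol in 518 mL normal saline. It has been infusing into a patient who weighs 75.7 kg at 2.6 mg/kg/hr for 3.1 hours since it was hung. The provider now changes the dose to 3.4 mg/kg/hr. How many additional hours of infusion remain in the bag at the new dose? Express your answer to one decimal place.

1.4 hours

Initial rate:
Dose = 2.6 mg/kg/hr × 75.7 kg = 196.82 mg/hr
Concentration = 983 mg ÷ 518 mL = 1.897683 mg/mL
Rate = 196.82 mg/hr ÷ 1.897683 mg/mL = 103.7159 mL/hr
Volume infused so far = 103.7159 mL/hr × 3.1 hr = 321.5194 mL
Volume remaining = 518 − 321.5194 = 196.4806 mL
New rate:
Dose = 3.4 mg/kg/hr × 75.7 kg = 257.38 mg/hr
Rate = 257.38 mg/hr ÷ 1.897683 mg/mL = 135.6285 mL/hr
Time remaining = 196.4806 mL ÷ 135.6285 mL/hr = 1.448667 hr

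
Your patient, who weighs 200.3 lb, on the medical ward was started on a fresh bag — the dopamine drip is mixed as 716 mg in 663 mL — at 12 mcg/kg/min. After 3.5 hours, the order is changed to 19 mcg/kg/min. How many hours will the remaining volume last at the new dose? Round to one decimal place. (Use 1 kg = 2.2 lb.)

Initial rate:
Weight = 200.3 lb ÷ 2.2 lb/kg = 91.04545 kg
Dose = 12 mcg/kg/min × 91.04545 kg = 1092.545 mcg/min
1092.545 mcg/min × 60 min/hr = 65552.73 mcg/hr
Concentration = 716 mg ÷ 663 mL = 1.07994 mg/mL = 1079.94 mcg/mL
Rate = 65552.73 mcg/hr ÷ 1079.94 mcg/mL = 60.70036 mL/hr
Volume infused so far = 60.70036 mL/hr × 3.5 hr = 212.4513 mL
Volume remaining = 663 − 212.4513 = 450.5487 mL
New rate:
Dose = 19 mcg/kg/min × 91.04545 kg = 1729.864 mcg/min
1729.864 mcg/min × 60 min/hr = 103791.8 mcg/hr
Rate = 103791.8 mcg/hr ÷ 1079.94 mcg/mL = 96.1089 mL/hr
Time remaining = 450.5487 mL ÷ 96.1089 mL/hr = 4.687898 hr

4.7 hours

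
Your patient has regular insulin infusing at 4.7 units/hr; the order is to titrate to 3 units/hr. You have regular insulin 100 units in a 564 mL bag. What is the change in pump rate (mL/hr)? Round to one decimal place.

9.6 mL/hr

At the current dose:
Concentration = 100 units ÷ 564 mL = 0.177305 units/mL
Rate = 4.7 units/hr ÷ 0.177305 units/mL = 26.508 mL/hr
At the new dose:
Rate = 3 units/hr ÷ 0.177305 units/mL = 16.92 mL/hr
Change = 16.92 − 26.508 = -9.588 mL/hr → 9.588 mL/hr decrease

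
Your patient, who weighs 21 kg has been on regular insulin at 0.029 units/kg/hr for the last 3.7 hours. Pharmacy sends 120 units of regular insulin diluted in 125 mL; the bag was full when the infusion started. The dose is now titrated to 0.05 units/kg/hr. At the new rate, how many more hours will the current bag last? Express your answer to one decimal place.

112.1 hours

Initial rate:
Dose = 0.029 units/kg/hr × 21 kg = 0.609 units/hr
Concentration = 120 units ÷ 125 mL = 0.96 units/mL
Rate = 0.609 units/hr ÷ 0.96 units/mL = 0.634375 mL/hr
Volume infused so far = 0.634375 mL/hr × 3.7 hr = 2.347187 mL
Volume remaining = 125 − 2.347187 = 122.6528 mL
New rate:
Dose = 0.05 units/kg/hr × 21 kg = 1.05 units/hr
Rate = 1.05 units/hr ÷ 0.96 units/mL = 1.09375 mL/hr
Time remaining = 122.6528 mL ÷ 1.09375 mL/hr = 112.1397 hr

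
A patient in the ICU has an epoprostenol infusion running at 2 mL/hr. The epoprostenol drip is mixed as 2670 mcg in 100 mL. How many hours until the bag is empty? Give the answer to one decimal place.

50.0 hours

Duration = 100 mL ÷ 2 mL/hr = 50 hr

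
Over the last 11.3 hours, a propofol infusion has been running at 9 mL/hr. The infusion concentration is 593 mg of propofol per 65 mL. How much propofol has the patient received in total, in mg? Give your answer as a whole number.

928 mg

Concentration = 593 mg ÷ 65 mL = 9.123077 mg/mL = 9123.077 mcg/mL
Drug rate = 9 mL/hr × 9123.077 mcg/mL = 82107.69 mcg/hr
Total = 82107.69 mcg/hr × 11.3 hr = 927816.9 mcg = 927.8169 mg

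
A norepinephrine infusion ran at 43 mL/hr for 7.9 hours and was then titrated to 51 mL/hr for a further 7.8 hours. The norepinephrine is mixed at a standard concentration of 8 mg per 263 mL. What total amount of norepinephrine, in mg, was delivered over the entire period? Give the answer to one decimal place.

22.4 mg

Concentration = 8 mg ÷ 263 mL = 0.03041825 mg/mL
Stage 1: 43 mL/hr × 7.9 hr = 339.7 mL → 339.7 mL × 0.03041825 mg/mL = 10.33308 mg
Stage 2: 51 mL/hr × 7.8 hr = 397.8 mL → 397.8 mL × 0.03041825 mg/mL = 12.10038 mg
Total = 10.33308 + 12.10038 = 22.43346 mg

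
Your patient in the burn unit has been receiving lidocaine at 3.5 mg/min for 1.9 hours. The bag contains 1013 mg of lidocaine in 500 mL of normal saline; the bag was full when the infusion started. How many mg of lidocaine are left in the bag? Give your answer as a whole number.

614 mg

3.5 mg/min × 60 min/hr = 210 mg/hr
Concentration = 1013 mg ÷ 500 mL = 2.026 mg/mL
Rate = 210 mg/hr ÷ 2.026 mg/mL = 103.6525 mL/hr
Volume infused = 103.6525 mL/hr × 1.9 hr = 196.9398 mL
Volume remaining = 500 − 196.9398 = 303.0602 mL
Drug remaining = 303.0602 mL × 2.026 mg/mL = 614 mg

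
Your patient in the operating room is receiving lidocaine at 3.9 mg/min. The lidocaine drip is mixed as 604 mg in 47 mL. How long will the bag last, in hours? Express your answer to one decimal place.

3.9 mg/min × 60 min/hr = 234 mg/hr
Concentration = 604 mg ÷ 47 mL = 12.85106 mg/mL
Rate = 234 mg/hr ÷ 12.85106 mg/mL = 18.20861 mL/hr
Duration = 47 mL ÷ 18.20861 mL/hr = 2.581197 hr

2.6 hours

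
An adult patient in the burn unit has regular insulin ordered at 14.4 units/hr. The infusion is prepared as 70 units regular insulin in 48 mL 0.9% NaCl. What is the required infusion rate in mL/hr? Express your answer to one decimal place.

9.9 mL/hr

Concentration = 70 units ÷ 48 mL = 1.458333 units/mL
Rate = 14.4 units/hr ÷ 1.458333 units/mL = 9.874286 mL/hr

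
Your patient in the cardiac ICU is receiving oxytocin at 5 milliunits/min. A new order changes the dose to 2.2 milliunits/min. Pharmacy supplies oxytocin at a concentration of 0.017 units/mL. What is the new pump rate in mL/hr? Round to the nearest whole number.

2.2 milliunits/min × 60 min/hr = 132 milliunits/hr
Concentration = 0.017 units/mL = 17 milliunits/mL
Rate = 132 milliunits/hr ÷ 17 milliunits/mL = 7.764706 mL/hr

8 mL/hr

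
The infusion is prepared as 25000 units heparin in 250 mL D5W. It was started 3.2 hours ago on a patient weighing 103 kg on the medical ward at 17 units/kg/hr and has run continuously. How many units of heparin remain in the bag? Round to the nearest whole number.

Dose = 17 units/kg/hr × 103 kg = 1751 units/hr
Concentration = 25000 units ÷ 250 mL = 100 units/mL
Rate = 1751 units/hr ÷ 100 units/mL = 17.51 mL/hr
Volume infused = 17.51 mL/hr × 3.2 hr = 56.032 mL
Volume remaining = 250 − 56.032 = 193.968 mL
Drug remaining = 193.968 mL × 100 units/mL = 19396.8 units

19397 units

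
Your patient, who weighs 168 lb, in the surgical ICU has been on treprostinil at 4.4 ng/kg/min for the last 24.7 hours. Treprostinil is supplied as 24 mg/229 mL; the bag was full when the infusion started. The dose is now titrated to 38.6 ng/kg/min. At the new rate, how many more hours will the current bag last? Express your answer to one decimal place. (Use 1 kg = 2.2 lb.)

Initial rate:
Weight = 168 lb ÷ 2.2 lb/kg = 76.36364 kg
Dose = 4.4 ng/kg/min × 76.36364 kg = 336 ng/min
336 ng/min × 60 min/hr = 20160 ng/hr
Concentration = 24 mg ÷ 229 mL = 0.1048035 mg/mL = 104803.5 ng/mL
Rate = 20160 ng/hr ÷ 104803.5 ng/mL = 0.19236 mL/hr
Volume infused so far = 0.19236 mL/hr × 24.7 hr = 4.751292 mL
Volume remaining = 229 − 4.751292 = 224.2487 mL
New rate:
Dose = 38.6 ng/kg/min × 76.36364 kg = 2947.636 ng/min
2947.636 ng/min × 60 min/hr = 176858.2 ng/hr
Rate = 176858.2 ng/hr ÷ 104803.5 ng/mL = 1.687522 mL/hr
Time remaining = 224.2487 mL ÷ 1.687522 mL/hr = 132.8864 hr

132.9 hours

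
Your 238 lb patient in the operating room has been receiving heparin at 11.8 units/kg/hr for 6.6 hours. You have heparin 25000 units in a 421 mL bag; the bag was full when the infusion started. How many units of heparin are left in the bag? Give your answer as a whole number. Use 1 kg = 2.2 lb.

Weight = 238 lb ÷ 2.2 lb/kg = 108.1818 kg
Dose = 11.8 units/kg/hr × 108.1818 kg = 1276.545 units/hr
Concentration = 25000 units ÷ 421 mL = 59.38242 units/mL
Rate = 1276.545 units/hr ÷ 59.38242 units/mL = 21.49703 mL/hr
Volume infused = 21.49703 mL/hr × 6.6 hr = 141.8804 mL
Volume remaining = 421 − 141.8804 = 279.1196 mL
Drug remaining = 279.1196 mL × 59.38242 units/mL = 16574.8 units

16575 units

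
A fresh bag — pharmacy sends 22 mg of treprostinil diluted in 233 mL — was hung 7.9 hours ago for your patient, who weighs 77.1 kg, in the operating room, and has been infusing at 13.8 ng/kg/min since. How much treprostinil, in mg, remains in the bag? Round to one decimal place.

21.5 mg

Dose = 13.8 ng/kg/min × 77.1 kg = 1063.98 ng/min
1063.98 ng/min × 60 min/hr = 63838.8 ng/hr
Concentration = 22 mg ÷ 233 mL = 0.0944206 mg/mL = 94420.6 ng/mL
Rate = 63838.8 ng/hr ÷ 94420.6 ng/mL = 0.6761109 mL/hr
Volume infused = 0.6761109 mL/hr × 7.9 hr = 5.341276 mL
Volume remaining = 233 − 5.341276 = 227.6587 mL
Drug remaining = 227.6587 mL × 94420.6 ng/mL = 21495673 ng = 21.49567 mg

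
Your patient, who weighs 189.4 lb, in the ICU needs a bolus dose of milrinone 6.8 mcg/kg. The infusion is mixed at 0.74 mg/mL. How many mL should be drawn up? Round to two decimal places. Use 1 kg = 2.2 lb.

Weight = 189.4 lb ÷ 2.2 lb/kg = 86.09091 kg
Dose = 6.8 mcg/kg × 86.09091 kg = 585.4182 mcg
Concentration = 0.74 mg/mL = 740 mcg/mL
Volume = 585.4182 mcg ÷ 740 mcg/mL = 0.7911057 mL

0.79 mL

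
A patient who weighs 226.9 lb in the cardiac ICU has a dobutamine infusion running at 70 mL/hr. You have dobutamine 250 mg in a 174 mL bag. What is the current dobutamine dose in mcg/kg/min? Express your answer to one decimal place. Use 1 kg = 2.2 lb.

16.3 mcg/kg/min

Weight = 226.9 lb ÷ 2.2 lb/kg = 103.1364 kg
Concentration = 250 mg ÷ 174 mL = 1.436782 mg/mL = 1436.782 mcg/mL
Drug rate = 70 mL/hr × 1436.782 mcg/mL = 100574.7 mcg/hr
100574.7 mcg/hr ÷ 60 min/hr = 1676.245 mcg/min
1676.245 mcg/min ÷ 103.1364 kg = 16.25271 mcg/kg/min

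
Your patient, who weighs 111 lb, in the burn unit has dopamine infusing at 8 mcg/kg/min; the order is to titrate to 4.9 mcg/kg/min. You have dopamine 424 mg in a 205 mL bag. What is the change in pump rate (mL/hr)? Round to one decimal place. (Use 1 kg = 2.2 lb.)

At the current dose:
Weight = 111 lb ÷ 2.2 lb/kg = 50.45455 kg
Dose = 8 mcg/kg/min × 50.45455 kg = 403.6364 mcg/min
403.6364 mcg/min × 60 min/hr = 24218.18 mcg/hr
Concentration = 424 mg ÷ 205 mL = 2.068293 mg/mL = 2068.293 mcg/mL
Rate = 24218.18 mcg/hr ÷ 2068.293 mcg/mL = 11.70926 mL/hr
At the new dose:
Dose = 4.9 mcg/kg/min × 50.45455 kg = 247.2273 mcg/min
247.2273 mcg/min × 60 min/hr = 14833.64 mcg/hr
Rate = 14833.64 mcg/hr ÷ 2068.293 mcg/mL = 7.171923 mL/hr
Change = 7.171923 − 11.70926 = -4.537339 mL/hr → 4.537339 mL/hr decrease

4.5 mL/hr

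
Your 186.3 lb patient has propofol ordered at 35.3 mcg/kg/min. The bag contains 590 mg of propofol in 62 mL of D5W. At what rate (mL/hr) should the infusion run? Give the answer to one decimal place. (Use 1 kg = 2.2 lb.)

Weight = 186.3 lb ÷ 2.2 lb/kg = 84.68182 kg
Dose = 35.3 mcg/kg/min × 84.68182 kg = 2989.268 mcg/min
2989.268 mcg/min × 60 min/hr = 179356.1 mcg/hr
Concentration = 590 mg ÷ 62 mL = 9.516129 mg/mL = 9516.129 mcg/mL
Rate = 179356.1 mcg/hr ÷ 9516.129 mcg/mL = 18.84759 mL/hr

18.8 mL/hr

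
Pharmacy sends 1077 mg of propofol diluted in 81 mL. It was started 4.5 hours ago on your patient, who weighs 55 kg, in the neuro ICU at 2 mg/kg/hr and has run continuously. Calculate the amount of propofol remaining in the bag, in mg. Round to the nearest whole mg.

Dose = 2 mg/kg/hr × 55 kg = 110 mg/hr
Concentration = 1077 mg ÷ 81 mL = 13.2963 mg/mL
Rate = 110 mg/hr ÷ 13.2963 mg/mL = 8.272981 mL/hr
Volume infused = 8.272981 mL/hr × 4.5 hr = 37.22841 mL
Volume remaining = 81 − 37.22841 = 43.77159 mL
Drug remaining = 43.77159 mL × 13.2963 mg/mL = 582 mg

582 mg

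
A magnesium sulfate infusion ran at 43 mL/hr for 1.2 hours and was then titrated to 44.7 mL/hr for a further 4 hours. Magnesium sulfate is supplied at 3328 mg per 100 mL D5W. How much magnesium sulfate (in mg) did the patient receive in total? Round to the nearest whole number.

7668 mg

Concentration = 3328 mg ÷ 100 mL = 33.28 mg/mL
Stage 1: 43 mL/hr × 1.2 hr = 51.6 mL → 51.6 mL × 33.28 mg/mL = 1717.248 mg
Stage 2: 44.7 mL/hr × 4 hr = 178.8 mL → 178.8 mL × 33.28 mg/mL = 5950.464 mg
Total = 1717.248 + 5950.464 = 7667.712 mg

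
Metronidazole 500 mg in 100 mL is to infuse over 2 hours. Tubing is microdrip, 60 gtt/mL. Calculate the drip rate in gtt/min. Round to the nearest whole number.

50 gtt/min

100 mL ÷ (2 hr × 60 = 120 min) = 0.8333333 mL/min
0.8333333 mL/min × 60 gtt/mL = 50 gtt/min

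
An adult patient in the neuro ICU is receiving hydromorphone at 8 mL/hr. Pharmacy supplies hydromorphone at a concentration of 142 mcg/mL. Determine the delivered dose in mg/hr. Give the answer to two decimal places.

1.14 mg/hr

Concentration = 142 mcg/mL = 0.142 mg/mL
Drug rate = 8 mL/hr × 0.142 mg/mL = 1.136 mg/hr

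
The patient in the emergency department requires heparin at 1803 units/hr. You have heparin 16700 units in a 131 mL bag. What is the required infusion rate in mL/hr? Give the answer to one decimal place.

14.1 mL/hr

Concentration = 16700 units ÷ 131 mL = 127.4809 units/mL
Rate = 1803 units/hr ÷ 127.4809 units/mL = 14.14329 mL/hr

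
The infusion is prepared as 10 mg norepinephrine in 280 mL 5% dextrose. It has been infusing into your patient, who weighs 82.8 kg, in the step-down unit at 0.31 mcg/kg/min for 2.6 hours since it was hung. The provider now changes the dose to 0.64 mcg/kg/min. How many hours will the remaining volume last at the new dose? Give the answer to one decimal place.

1.9 hours

Initial rate:
Dose = 0.31 mcg/kg/min × 82.8 kg = 25.668 mcg/min
25.668 mcg/min × 60 min/hr = 1540.08 mcg/hr
Concentration = 10 mg ÷ 280 mL = 0.03571429 mg/mL = 35.71429 mcg/mL
Rate = 1540.08 mcg/hr ÷ 35.71429 mcg/mL = 43.12224 mL/hr
Volume infused so far = 43.12224 mL/hr × 2.6 hr = 112.1178 mL
Volume remaining = 280 − 112.1178 = 167.8822 mL
New rate:
Dose = 0.64 mcg/kg/min × 82.8 kg = 52.992 mcg/min
52.992 mcg/min × 60 min/hr = 3179.52 mcg/hr
Rate = 3179.52 mcg/hr ÷ 35.71429 mcg/mL = 89.02656 mL/hr
Time remaining = 167.8822 mL ÷ 89.02656 mL/hr = 1.885754 hr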